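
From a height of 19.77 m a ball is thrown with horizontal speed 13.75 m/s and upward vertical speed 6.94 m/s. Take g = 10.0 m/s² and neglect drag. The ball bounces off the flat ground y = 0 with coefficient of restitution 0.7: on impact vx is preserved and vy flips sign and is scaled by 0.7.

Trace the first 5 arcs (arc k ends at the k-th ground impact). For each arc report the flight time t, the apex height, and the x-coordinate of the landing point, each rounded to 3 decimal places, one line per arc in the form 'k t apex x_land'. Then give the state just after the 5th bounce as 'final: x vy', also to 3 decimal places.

Arc 1: start y=19.770, vy=6.940 → t=2.800, apex=22.178, x_land=38.501, impact vy=-21.061
  bounce: vy ← 0.7·21.061 = 14.743
Arc 2: start y=0.000, vy=14.743 → t=2.949, apex=10.867, x_land=79.044, impact vy=-14.743
  bounce: vy ← 0.7·14.743 = 10.320
Arc 3: start y=0.000, vy=10.320 → t=2.064, apex=5.325, x_land=107.423, impact vy=-10.320
  bounce: vy ← 0.7·10.320 = 7.224
Arc 4: start y=0.000, vy=7.224 → t=1.445, apex=2.609, x_land=127.289, impact vy=-7.224
  bounce: vy ← 0.7·7.224 = 5.057
Arc 5: start y=0.000, vy=5.057 → t=1.011, apex=1.279, x_land=141.195, impact vy=-5.057
  bounce: vy ← 0.7·5.057 = 3.540

1 2.800 22.178 38.501
2 2.949 10.867 79.044
3 2.064 5.325 107.423
4 1.445 2.609 127.289
5 1.011 1.279 141.195
final: 141.195 3.540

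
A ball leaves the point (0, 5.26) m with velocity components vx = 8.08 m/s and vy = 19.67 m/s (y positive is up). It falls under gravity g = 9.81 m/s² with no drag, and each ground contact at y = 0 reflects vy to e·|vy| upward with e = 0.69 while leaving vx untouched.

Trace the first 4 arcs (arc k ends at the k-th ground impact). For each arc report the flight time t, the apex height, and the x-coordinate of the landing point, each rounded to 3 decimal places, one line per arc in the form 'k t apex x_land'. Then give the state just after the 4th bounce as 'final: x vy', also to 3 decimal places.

1 4.262 24.980 34.435
2 3.114 11.893 59.599
3 2.149 5.662 76.962
4 1.483 2.696 88.942
final: 88.942 5.018

Arc 1: start y=5.260, vy=19.670 → t=4.262, apex=24.980, x_land=34.435, impact vy=-22.138
  bounce: vy ← 0.69·22.138 = 15.276
Arc 2: start y=0.000, vy=15.276 → t=3.114, apex=11.893, x_land=59.599, impact vy=-15.276
  bounce: vy ← 0.69·15.276 = 10.540
Arc 3: start y=0.000, vy=10.540 → t=2.149, apex=5.662, x_land=76.962, impact vy=-10.540
  bounce: vy ← 0.69·10.540 = 7.273
Arc 4: start y=0.000, vy=7.273 → t=1.483, apex=2.696, x_land=88.942, impact vy=-7.273
  bounce: vy ← 0.69·7.273 = 5.018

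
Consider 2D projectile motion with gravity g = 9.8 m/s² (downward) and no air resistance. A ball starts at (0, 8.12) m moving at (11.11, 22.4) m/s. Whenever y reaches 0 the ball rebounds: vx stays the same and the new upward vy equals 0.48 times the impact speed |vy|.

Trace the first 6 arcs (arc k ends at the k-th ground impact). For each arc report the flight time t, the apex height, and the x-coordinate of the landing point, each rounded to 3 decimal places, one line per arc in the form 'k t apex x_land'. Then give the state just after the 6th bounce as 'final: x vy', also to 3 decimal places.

1 4.909 33.720 54.539
2 2.518 7.769 82.518
3 1.209 1.790 95.948
4 0.580 0.412 102.394
5 0.279 0.095 105.488
6 0.134 0.022 106.974
final: 106.974 0.314

Arc 1: start y=8.120, vy=22.400 → t=4.909, apex=33.720, x_land=54.539, impact vy=-25.708
  bounce: vy ← 0.48·25.708 = 12.340
Arc 2: start y=0.000, vy=12.340 → t=2.518, apex=7.769, x_land=82.518, impact vy=-12.340
  bounce: vy ← 0.48·12.340 = 5.923
Arc 3: start y=0.000, vy=5.923 → t=1.209, apex=1.790, x_land=95.948, impact vy=-5.923
  bounce: vy ← 0.48·5.923 = 2.843
Arc 4: start y=0.000, vy=2.843 → t=0.580, apex=0.412, x_land=102.394, impact vy=-2.843
  bounce: vy ← 0.48·2.843 = 1.365
Arc 5: start y=0.000, vy=1.365 → t=0.279, apex=0.095, x_land=105.488, impact vy=-1.365
  bounce: vy ← 0.48·1.365 = 0.655
Arc 6: start y=0.000, vy=0.655 → t=0.134, apex=0.022, x_land=106.974, impact vy=-0.655
  bounce: vy ← 0.48·0.655 = 0.314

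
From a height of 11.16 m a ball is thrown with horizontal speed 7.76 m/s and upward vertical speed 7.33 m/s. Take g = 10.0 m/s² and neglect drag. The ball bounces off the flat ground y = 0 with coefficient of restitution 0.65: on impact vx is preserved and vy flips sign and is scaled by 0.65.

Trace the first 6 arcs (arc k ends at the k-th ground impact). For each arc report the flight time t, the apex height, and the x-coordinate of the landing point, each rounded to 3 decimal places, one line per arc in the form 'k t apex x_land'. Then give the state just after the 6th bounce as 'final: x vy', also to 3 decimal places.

1 2.397 13.846 18.602
2 2.163 5.850 35.389
3 1.406 2.472 46.301
4 0.914 1.044 53.394
5 0.594 0.441 58.004
6 0.386 0.186 61.001
final: 61.001 1.255

Arc 1: start y=11.160, vy=7.330 → t=2.397, apex=13.846, x_land=18.602, impact vy=-16.641
  bounce: vy ← 0.65·16.641 = 10.817
Arc 2: start y=0.000, vy=10.817 → t=2.163, apex=5.850, x_land=35.389, impact vy=-10.817
  bounce: vy ← 0.65·10.817 = 7.031
Arc 3: start y=0.000, vy=7.031 → t=1.406, apex=2.472, x_land=46.301, impact vy=-7.031
  bounce: vy ← 0.65·7.031 = 4.570
Arc 4: start y=0.000, vy=4.570 → t=0.914, apex=1.044, x_land=53.394, impact vy=-4.570
  bounce: vy ← 0.65·4.570 = 2.971
Arc 5: start y=0.000, vy=2.971 → t=0.594, apex=0.441, x_land=58.004, impact vy=-2.971
  bounce: vy ← 0.65·2.971 = 1.931
Arc 6: start y=0.000, vy=1.931 → t=0.386, apex=0.186, x_land=61.001, impact vy=-1.931
  bounce: vy ← 0.65·1.931 = 1.255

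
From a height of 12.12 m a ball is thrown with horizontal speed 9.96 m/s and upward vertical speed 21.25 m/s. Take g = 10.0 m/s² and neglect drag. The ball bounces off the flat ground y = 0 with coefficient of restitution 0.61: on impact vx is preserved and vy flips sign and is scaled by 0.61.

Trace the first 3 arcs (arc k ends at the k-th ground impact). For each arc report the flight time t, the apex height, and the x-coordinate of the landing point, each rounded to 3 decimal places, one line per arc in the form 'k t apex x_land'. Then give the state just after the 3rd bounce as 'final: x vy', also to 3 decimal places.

Arc 1: start y=12.120, vy=21.250 → t=4.759, apex=34.698, x_land=47.403, impact vy=-26.343
  bounce: vy ← 0.61·26.343 = 16.069
Arc 2: start y=0.000, vy=16.069 → t=3.214, apex=12.911, x_land=79.413, impact vy=-16.069
  bounce: vy ← 0.61·16.069 = 9.802
Arc 3: start y=0.000, vy=9.802 → t=1.960, apex=4.804, x_land=98.939, impact vy=-9.802
  bounce: vy ← 0.61·9.802 = 5.979

1 4.759 34.698 47.403
2 3.214 12.911 79.413
3 1.960 4.804 98.939
final: 98.939 5.979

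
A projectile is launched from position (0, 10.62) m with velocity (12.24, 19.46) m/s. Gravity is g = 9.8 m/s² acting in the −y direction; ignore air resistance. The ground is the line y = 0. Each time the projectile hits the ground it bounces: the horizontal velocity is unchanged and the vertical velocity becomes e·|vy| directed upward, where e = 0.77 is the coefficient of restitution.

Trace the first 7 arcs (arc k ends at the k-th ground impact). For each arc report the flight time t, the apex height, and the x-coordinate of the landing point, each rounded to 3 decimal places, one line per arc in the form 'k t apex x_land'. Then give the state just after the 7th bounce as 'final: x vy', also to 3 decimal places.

Arc 1: start y=10.620, vy=19.460 → t=4.458, apex=29.941, x_land=54.561, impact vy=-24.225
  bounce: vy ← 0.77·24.225 = 18.653
Arc 2: start y=0.000, vy=18.653 → t=3.807, apex=17.752, x_land=101.156, impact vy=-18.653
  bounce: vy ← 0.77·18.653 = 14.363
Arc 3: start y=0.000, vy=14.363 → t=2.931, apex=10.525, x_land=137.034, impact vy=-14.363
  bounce: vy ← 0.77·14.363 = 11.059
Arc 4: start y=0.000, vy=11.059 → t=2.257, apex=6.240, x_land=164.660, impact vy=-11.059
  bounce: vy ← 0.77·11.059 = 8.516
Arc 5: start y=0.000, vy=8.516 → t=1.738, apex=3.700, x_land=185.932, impact vy=-8.516
  bounce: vy ← 0.77·8.516 = 6.557
Arc 6: start y=0.000, vy=6.557 → t=1.338, apex=2.194, x_land=202.312, impact vy=-6.557
  bounce: vy ← 0.77·6.557 = 5.049
Arc 7: start y=0.000, vy=5.049 → t=1.030, apex=1.301, x_land=214.924, impact vy=-5.049
  bounce: vy ← 0.77·5.049 = 3.888

1 4.458 29.941 54.561
2 3.807 17.752 101.156
3 2.931 10.525 137.034
4 2.257 6.240 164.660
5 1.738 3.700 185.932
6 1.338 2.194 202.312
7 1.030 1.301 214.924
final: 214.924 3.888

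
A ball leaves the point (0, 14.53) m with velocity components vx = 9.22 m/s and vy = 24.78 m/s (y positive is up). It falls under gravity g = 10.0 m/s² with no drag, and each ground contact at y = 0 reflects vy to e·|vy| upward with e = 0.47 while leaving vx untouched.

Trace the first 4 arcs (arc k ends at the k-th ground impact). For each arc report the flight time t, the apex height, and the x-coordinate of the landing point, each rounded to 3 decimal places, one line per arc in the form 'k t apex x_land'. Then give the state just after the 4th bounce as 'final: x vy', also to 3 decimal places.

1 5.486 45.232 50.578
2 2.827 9.992 76.646
3 1.329 2.207 88.898
4 0.625 0.488 94.656
final: 94.656 1.468

Arc 1: start y=14.530, vy=24.780 → t=5.486, apex=45.232, x_land=50.578, impact vy=-30.077
  bounce: vy ← 0.47·30.077 = 14.136
Arc 2: start y=0.000, vy=14.136 → t=2.827, apex=9.992, x_land=76.646, impact vy=-14.136
  bounce: vy ← 0.47·14.136 = 6.644
Arc 3: start y=0.000, vy=6.644 → t=1.329, apex=2.207, x_land=88.898, impact vy=-6.644
  bounce: vy ← 0.47·6.644 = 3.123
Arc 4: start y=0.000, vy=3.123 → t=0.625, apex=0.488, x_land=94.656, impact vy=-3.123
  bounce: vy ← 0.47·3.123 = 1.468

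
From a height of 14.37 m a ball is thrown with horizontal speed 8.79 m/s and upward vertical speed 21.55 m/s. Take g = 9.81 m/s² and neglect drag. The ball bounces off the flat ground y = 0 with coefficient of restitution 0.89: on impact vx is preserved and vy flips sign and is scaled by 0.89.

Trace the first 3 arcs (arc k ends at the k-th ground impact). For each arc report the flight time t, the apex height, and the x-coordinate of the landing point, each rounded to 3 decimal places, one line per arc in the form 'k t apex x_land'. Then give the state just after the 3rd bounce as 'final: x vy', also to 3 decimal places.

1 4.982 38.040 43.788
2 4.957 30.131 87.360
3 4.412 23.867 126.139
final: 126.139 19.259

Arc 1: start y=14.370, vy=21.550 → t=4.982, apex=38.040, x_land=43.788, impact vy=-27.319
  bounce: vy ← 0.89·27.319 = 24.314
Arc 2: start y=0.000, vy=24.314 → t=4.957, apex=30.131, x_land=87.360, impact vy=-24.314
  bounce: vy ← 0.89·24.314 = 21.640
Arc 3: start y=0.000, vy=21.640 → t=4.412, apex=23.867, x_land=126.139, impact vy=-21.640
  bounce: vy ← 0.89·21.640 = 19.259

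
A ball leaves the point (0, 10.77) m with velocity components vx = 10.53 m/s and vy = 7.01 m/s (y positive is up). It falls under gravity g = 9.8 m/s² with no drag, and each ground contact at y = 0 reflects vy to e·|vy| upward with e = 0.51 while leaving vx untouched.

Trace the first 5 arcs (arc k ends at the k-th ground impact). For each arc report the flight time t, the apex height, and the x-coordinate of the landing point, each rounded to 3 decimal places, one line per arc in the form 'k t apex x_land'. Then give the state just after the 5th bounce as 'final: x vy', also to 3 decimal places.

1 2.361 13.277 24.866
2 1.679 3.453 42.546
3 0.856 0.898 51.562
4 0.437 0.234 56.161
5 0.223 0.061 58.506
final: 58.506 0.557

Arc 1: start y=10.770, vy=7.010 → t=2.361, apex=13.277, x_land=24.866, impact vy=-16.132
  bounce: vy ← 0.51·16.132 = 8.227
Arc 2: start y=0.000, vy=8.227 → t=1.679, apex=3.453, x_land=42.546, impact vy=-8.227
  bounce: vy ← 0.51·8.227 = 4.196
Arc 3: start y=0.000, vy=4.196 → t=0.856, apex=0.898, x_land=51.562, impact vy=-4.196
  bounce: vy ← 0.51·4.196 = 2.140
Arc 4: start y=0.000, vy=2.140 → t=0.437, apex=0.234, x_land=56.161, impact vy=-2.140
  bounce: vy ← 0.51·2.140 = 1.091
Arc 5: start y=0.000, vy=1.091 → t=0.223, apex=0.061, x_land=58.506, impact vy=-1.091
  bounce: vy ← 0.51·1.091 = 0.557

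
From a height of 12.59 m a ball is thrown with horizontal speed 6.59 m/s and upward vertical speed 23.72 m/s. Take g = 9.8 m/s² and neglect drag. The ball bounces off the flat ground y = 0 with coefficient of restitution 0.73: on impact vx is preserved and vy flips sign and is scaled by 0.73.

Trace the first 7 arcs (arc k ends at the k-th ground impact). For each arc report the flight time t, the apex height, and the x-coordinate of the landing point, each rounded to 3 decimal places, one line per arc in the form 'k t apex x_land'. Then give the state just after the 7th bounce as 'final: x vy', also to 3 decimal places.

Arc 1: start y=12.590, vy=23.720 → t=5.323, apex=41.296, x_land=35.082, impact vy=-28.450
  bounce: vy ← 0.73·28.450 = 20.768
Arc 2: start y=0.000, vy=20.768 → t=4.238, apex=22.007, x_land=63.013, impact vy=-20.768
  bounce: vy ← 0.73·20.768 = 15.161
Arc 3: start y=0.000, vy=15.161 → t=3.094, apex=11.727, x_land=83.403, impact vy=-15.161
  bounce: vy ← 0.73·15.161 = 11.068
Arc 4: start y=0.000, vy=11.068 → t=2.259, apex=6.250, x_land=98.288, impact vy=-11.068
  bounce: vy ← 0.73·11.068 = 8.079
Arc 5: start y=0.000, vy=8.079 → t=1.649, apex=3.330, x_land=109.154, impact vy=-8.079
  bounce: vy ← 0.73·8.079 = 5.898
Arc 6: start y=0.000, vy=5.898 → t=1.204, apex=1.775, x_land=117.086, impact vy=-5.898
  bounce: vy ← 0.73·5.898 = 4.305
Arc 7: start y=0.000, vy=4.305 → t=0.879, apex=0.946, x_land=122.876, impact vy=-4.305
  bounce: vy ← 0.73·4.305 = 3.143

1 5.323 41.296 35.082
2 4.238 22.007 63.013
3 3.094 11.727 83.403
4 2.259 6.250 98.288
5 1.649 3.330 109.154
6 1.204 1.775 117.086
7 0.879 0.946 122.876
final: 122.876 3.143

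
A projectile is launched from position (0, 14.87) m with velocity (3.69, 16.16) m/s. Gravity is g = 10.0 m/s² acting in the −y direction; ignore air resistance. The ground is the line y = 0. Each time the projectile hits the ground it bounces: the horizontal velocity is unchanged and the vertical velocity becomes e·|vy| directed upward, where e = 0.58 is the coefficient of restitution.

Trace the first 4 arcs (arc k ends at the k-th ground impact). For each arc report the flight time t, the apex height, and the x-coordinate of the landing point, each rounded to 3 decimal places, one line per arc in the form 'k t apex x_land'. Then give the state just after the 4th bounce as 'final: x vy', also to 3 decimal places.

Arc 1: start y=14.870, vy=16.160 → t=3.979, apex=27.927, x_land=14.684, impact vy=-23.634
  bounce: vy ← 0.58·23.634 = 13.707
Arc 2: start y=0.000, vy=13.707 → t=2.741, apex=9.395, x_land=24.800, impact vy=-13.707
  bounce: vy ← 0.58·13.707 = 7.950
Arc 3: start y=0.000, vy=7.950 → t=1.590, apex=3.160, x_land=30.667, impact vy=-7.950
  bounce: vy ← 0.58·7.950 = 4.611
Arc 4: start y=0.000, vy=4.611 → t=0.922, apex=1.063, x_land=34.070, impact vy=-4.611
  bounce: vy ← 0.58·4.611 = 2.674

1 3.979 27.927 14.684
2 2.741 9.395 24.800
3 1.590 3.160 30.667
4 0.922 1.063 34.070
final: 34.070 2.674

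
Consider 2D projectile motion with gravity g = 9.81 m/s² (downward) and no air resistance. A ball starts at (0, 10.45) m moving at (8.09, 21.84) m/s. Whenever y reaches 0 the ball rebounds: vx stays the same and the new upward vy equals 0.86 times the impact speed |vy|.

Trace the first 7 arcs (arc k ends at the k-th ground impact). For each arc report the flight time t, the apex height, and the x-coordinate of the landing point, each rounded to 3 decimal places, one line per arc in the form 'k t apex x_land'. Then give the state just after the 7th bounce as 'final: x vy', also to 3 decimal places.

1 4.888 34.761 39.547
2 4.579 25.709 76.590
3 3.938 19.015 108.447
4 3.387 14.063 135.844
5 2.912 10.401 159.405
6 2.505 7.693 179.668
7 2.154 5.690 197.094
final: 197.094 9.086

Arc 1: start y=10.450, vy=21.840 → t=4.888, apex=34.761, x_land=39.547, impact vy=-26.115
  bounce: vy ← 0.86·26.115 = 22.459
Arc 2: start y=0.000, vy=22.459 → t=4.579, apex=25.709, x_land=76.590, impact vy=-22.459
  bounce: vy ← 0.86·22.459 = 19.315
Arc 3: start y=0.000, vy=19.315 → t=3.938, apex=19.015, x_land=108.447, impact vy=-19.315
  bounce: vy ← 0.86·19.315 = 16.611
Arc 4: start y=0.000, vy=16.611 → t=3.387, apex=14.063, x_land=135.844, impact vy=-16.611
  bounce: vy ← 0.86·16.611 = 14.285
Arc 5: start y=0.000, vy=14.285 → t=2.912, apex=10.401, x_land=159.405, impact vy=-14.285
  bounce: vy ← 0.86·14.285 = 12.285
Arc 6: start y=0.000, vy=12.285 → t=2.505, apex=7.693, x_land=179.668, impact vy=-12.285
  bounce: vy ← 0.86·12.285 = 10.565
Arc 7: start y=0.000, vy=10.565 → t=2.154, apex=5.690, x_land=197.094, impact vy=-10.565
  bounce: vy ← 0.86·10.565 = 9.086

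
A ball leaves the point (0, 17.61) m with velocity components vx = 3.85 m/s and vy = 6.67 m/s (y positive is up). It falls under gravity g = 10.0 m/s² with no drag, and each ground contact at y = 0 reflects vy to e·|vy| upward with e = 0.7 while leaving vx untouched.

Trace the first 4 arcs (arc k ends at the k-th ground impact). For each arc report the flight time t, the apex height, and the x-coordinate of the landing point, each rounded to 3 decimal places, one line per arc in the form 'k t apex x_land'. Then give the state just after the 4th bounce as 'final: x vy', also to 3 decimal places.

1 2.659 19.834 10.236
2 2.788 9.719 20.971
3 1.952 4.762 28.486
4 1.366 2.334 33.746
final: 33.746 4.782

Arc 1: start y=17.610, vy=6.670 → t=2.659, apex=19.834, x_land=10.236, impact vy=-19.917
  bounce: vy ← 0.7·19.917 = 13.942
Arc 2: start y=0.000, vy=13.942 → t=2.788, apex=9.719, x_land=20.971, impact vy=-13.942
  bounce: vy ← 0.7·13.942 = 9.759
Arc 3: start y=0.000, vy=9.759 → t=1.952, apex=4.762, x_land=28.486, impact vy=-9.759
  bounce: vy ← 0.7·9.759 = 6.832
Arc 4: start y=0.000, vy=6.832 → t=1.366, apex=2.334, x_land=33.746, impact vy=-6.832
  bounce: vy ← 0.7·6.832 = 4.782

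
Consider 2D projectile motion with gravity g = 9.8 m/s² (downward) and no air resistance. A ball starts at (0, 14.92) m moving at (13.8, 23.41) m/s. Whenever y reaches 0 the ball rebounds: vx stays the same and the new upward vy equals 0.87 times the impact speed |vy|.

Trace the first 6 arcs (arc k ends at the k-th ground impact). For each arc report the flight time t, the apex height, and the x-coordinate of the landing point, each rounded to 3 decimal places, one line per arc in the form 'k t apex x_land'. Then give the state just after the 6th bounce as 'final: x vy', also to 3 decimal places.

Arc 1: start y=14.920, vy=23.410 → t=5.347, apex=42.881, x_land=73.789, impact vy=-28.991
  bounce: vy ← 0.87·28.991 = 25.222
Arc 2: start y=0.000, vy=25.222 → t=5.147, apex=32.456, x_land=144.822, impact vy=-25.222
  bounce: vy ← 0.87·25.222 = 21.943
Arc 3: start y=0.000, vy=21.943 → t=4.478, apex=24.566, x_land=206.621, impact vy=-21.943
  bounce: vy ← 0.87·21.943 = 19.090
Arc 4: start y=0.000, vy=19.090 → t=3.896, apex=18.594, x_land=260.386, impact vy=-19.090
  bounce: vy ← 0.87·19.090 = 16.609
Arc 5: start y=0.000, vy=16.609 → t=3.390, apex=14.074, x_land=307.161, impact vy=-16.609
  bounce: vy ← 0.87·16.609 = 14.450
Arc 6: start y=0.000, vy=14.450 → t=2.949, apex=10.653, x_land=347.856, impact vy=-14.450
  bounce: vy ← 0.87·14.450 = 12.571

1 5.347 42.881 73.789
2 5.147 32.456 144.822
3 4.478 24.566 206.621
4 3.896 18.594 260.386
5 3.390 14.074 307.161
6 2.949 10.653 347.856
final: 347.856 12.571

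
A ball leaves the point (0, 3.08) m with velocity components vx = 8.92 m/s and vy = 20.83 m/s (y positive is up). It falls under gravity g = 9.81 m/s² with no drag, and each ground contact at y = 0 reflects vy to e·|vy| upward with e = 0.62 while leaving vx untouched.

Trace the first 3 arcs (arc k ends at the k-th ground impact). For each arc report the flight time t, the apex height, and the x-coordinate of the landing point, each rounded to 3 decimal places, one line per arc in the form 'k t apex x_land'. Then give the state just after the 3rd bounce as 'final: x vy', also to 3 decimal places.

Arc 1: start y=3.080, vy=20.830 → t=4.390, apex=25.195, x_land=39.156, impact vy=-22.233
  bounce: vy ← 0.62·22.233 = 13.785
Arc 2: start y=0.000, vy=13.785 → t=2.810, apex=9.685, x_land=64.224, impact vy=-13.785
  bounce: vy ← 0.62·13.785 = 8.546
Arc 3: start y=0.000, vy=8.546 → t=1.742, apex=3.723, x_land=79.767, impact vy=-8.546
  bounce: vy ← 0.62·8.546 = 5.299

1 4.390 25.195 39.156
2 2.810 9.685 64.224
3 1.742 3.723 79.767
final: 79.767 5.299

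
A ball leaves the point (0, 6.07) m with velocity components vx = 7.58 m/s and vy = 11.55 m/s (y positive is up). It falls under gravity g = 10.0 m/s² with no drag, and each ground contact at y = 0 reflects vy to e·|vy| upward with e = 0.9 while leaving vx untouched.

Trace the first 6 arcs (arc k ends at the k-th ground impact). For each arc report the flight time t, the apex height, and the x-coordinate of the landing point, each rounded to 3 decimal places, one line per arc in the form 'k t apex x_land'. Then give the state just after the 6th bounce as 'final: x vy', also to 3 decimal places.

1 2.751 12.740 20.855
2 2.873 10.320 42.634
3 2.586 8.359 62.235
4 2.327 6.771 79.876
5 2.095 5.484 95.753
6 1.885 4.442 110.043
final: 110.043 8.483

Arc 1: start y=6.070, vy=11.550 → t=2.751, apex=12.740, x_land=20.855, impact vy=-15.963
  bounce: vy ← 0.9·15.963 = 14.366
Arc 2: start y=0.000, vy=14.366 → t=2.873, apex=10.320, x_land=42.634, impact vy=-14.366
  bounce: vy ← 0.9·14.366 = 12.930
Arc 3: start y=0.000, vy=12.930 → t=2.586, apex=8.359, x_land=62.235, impact vy=-12.930
  bounce: vy ← 0.9·12.930 = 11.637
Arc 4: start y=0.000, vy=11.637 → t=2.327, apex=6.771, x_land=79.876, impact vy=-11.637
  bounce: vy ← 0.9·11.637 = 10.473
Arc 5: start y=0.000, vy=10.473 → t=2.095, apex=5.484, x_land=95.753, impact vy=-10.473
  bounce: vy ← 0.9·10.473 = 9.426
Arc 6: start y=0.000, vy=9.426 → t=1.885, apex=4.442, x_land=110.043, impact vy=-9.426
  bounce: vy ← 0.9·9.426 = 8.483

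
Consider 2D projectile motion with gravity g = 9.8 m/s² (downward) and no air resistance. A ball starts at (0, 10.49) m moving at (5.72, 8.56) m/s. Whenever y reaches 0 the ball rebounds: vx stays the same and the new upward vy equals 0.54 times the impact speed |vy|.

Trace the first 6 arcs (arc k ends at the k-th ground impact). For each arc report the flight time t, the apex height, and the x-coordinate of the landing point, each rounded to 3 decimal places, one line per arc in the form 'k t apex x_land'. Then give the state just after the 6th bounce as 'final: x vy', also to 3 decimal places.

1 2.578 14.228 14.743
2 1.840 4.149 25.270
3 0.994 1.210 30.955
4 0.537 0.353 34.024
5 0.290 0.103 35.682
6 0.156 0.030 36.577
final: 36.577 0.414

Arc 1: start y=10.490, vy=8.560 → t=2.578, apex=14.228, x_land=14.743, impact vy=-16.700
  bounce: vy ← 0.54·16.700 = 9.018
Arc 2: start y=0.000, vy=9.018 → t=1.840, apex=4.149, x_land=25.270, impact vy=-9.018
  bounce: vy ← 0.54·9.018 = 4.870
Arc 3: start y=0.000, vy=4.870 → t=0.994, apex=1.210, x_land=30.955, impact vy=-4.870
  bounce: vy ← 0.54·4.870 = 2.630
Arc 4: start y=0.000, vy=2.630 → t=0.537, apex=0.353, x_land=34.024, impact vy=-2.630
  bounce: vy ← 0.54·2.630 = 1.420
Arc 5: start y=0.000, vy=1.420 → t=0.290, apex=0.103, x_land=35.682, impact vy=-1.420
  bounce: vy ← 0.54·1.420 = 0.767
Arc 6: start y=0.000, vy=0.767 → t=0.156, apex=0.030, x_land=36.577, impact vy=-0.767
  bounce: vy ← 0.54·0.767 = 0.414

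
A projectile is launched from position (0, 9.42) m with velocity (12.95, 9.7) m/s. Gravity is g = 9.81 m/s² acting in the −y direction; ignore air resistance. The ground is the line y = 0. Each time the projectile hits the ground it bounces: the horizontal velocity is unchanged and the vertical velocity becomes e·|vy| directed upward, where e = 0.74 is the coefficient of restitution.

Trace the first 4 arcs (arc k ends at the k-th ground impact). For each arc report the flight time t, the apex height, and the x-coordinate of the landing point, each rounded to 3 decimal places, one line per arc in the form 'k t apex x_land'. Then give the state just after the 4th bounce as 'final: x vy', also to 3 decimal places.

1 2.691 14.216 34.851
2 2.520 7.784 67.479
3 1.864 4.263 91.624
4 1.380 2.334 109.492
final: 109.492 5.008

Arc 1: start y=9.420, vy=9.700 → t=2.691, apex=14.216, x_land=34.851, impact vy=-16.701
  bounce: vy ← 0.74·16.701 = 12.358
Arc 2: start y=0.000, vy=12.358 → t=2.520, apex=7.784, x_land=67.479, impact vy=-12.358
  bounce: vy ← 0.74·12.358 = 9.145
Arc 3: start y=0.000, vy=9.145 → t=1.864, apex=4.263, x_land=91.624, impact vy=-9.145
  bounce: vy ← 0.74·9.145 = 6.767
Arc 4: start y=0.000, vy=6.767 → t=1.380, apex=2.334, x_land=109.492, impact vy=-6.767
  bounce: vy ← 0.74·6.767 = 5.008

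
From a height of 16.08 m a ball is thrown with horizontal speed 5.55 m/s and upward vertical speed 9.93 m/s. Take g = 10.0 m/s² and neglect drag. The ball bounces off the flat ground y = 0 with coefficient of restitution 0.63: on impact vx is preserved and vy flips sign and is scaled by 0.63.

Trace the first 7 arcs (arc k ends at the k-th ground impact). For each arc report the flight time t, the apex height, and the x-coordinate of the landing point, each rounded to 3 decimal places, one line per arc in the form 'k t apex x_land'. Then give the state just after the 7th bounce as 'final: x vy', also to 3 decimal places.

Arc 1: start y=16.080, vy=9.930 → t=3.043, apex=21.010, x_land=16.888, impact vy=-20.499
  bounce: vy ← 0.63·20.499 = 12.914
Arc 2: start y=0.000, vy=12.914 → t=2.583, apex=8.339, x_land=31.223, impact vy=-12.914
  bounce: vy ← 0.63·12.914 = 8.136
Arc 3: start y=0.000, vy=8.136 → t=1.627, apex=3.310, x_land=40.254, impact vy=-8.136
  bounce: vy ← 0.63·8.136 = 5.126
Arc 4: start y=0.000, vy=5.126 → t=1.025, apex=1.314, x_land=45.943, impact vy=-5.126
  bounce: vy ← 0.63·5.126 = 3.229
Arc 5: start y=0.000, vy=3.229 → t=0.646, apex=0.521, x_land=49.528, impact vy=-3.229
  bounce: vy ← 0.63·3.229 = 2.034
Arc 6: start y=0.000, vy=2.034 → t=0.407, apex=0.207, x_land=51.786, impact vy=-2.034
  bounce: vy ← 0.63·2.034 = 1.282
Arc 7: start y=0.000, vy=1.282 → t=0.256, apex=0.082, x_land=53.209, impact vy=-1.282
  bounce: vy ← 0.63·1.282 = 0.807

1 3.043 21.010 16.888
2 2.583 8.339 31.223
3 1.627 3.310 40.254
4 1.025 1.314 45.943
5 0.646 0.521 49.528
6 0.407 0.207 51.786
7 0.256 0.082 53.209
final: 53.209 0.807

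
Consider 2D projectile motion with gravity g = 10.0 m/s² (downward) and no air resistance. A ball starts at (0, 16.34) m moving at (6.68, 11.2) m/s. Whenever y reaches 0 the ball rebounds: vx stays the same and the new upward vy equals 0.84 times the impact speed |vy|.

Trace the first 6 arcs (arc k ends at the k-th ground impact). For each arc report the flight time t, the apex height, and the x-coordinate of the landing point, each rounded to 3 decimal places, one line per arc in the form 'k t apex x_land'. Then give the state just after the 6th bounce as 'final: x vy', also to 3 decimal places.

1 3.247 22.612 21.687
2 3.573 15.955 45.553
3 3.001 11.258 65.600
4 2.521 7.944 82.439
5 2.118 5.605 96.584
6 1.779 3.955 108.466
final: 108.466 7.471

Arc 1: start y=16.340, vy=11.200 → t=3.247, apex=22.612, x_land=21.687, impact vy=-21.266
  bounce: vy ← 0.84·21.266 = 17.863
Arc 2: start y=0.000, vy=17.863 → t=3.573, apex=15.955, x_land=45.553, impact vy=-17.863
  bounce: vy ← 0.84·17.863 = 15.005
Arc 3: start y=0.000, vy=15.005 → t=3.001, apex=11.258, x_land=65.600, impact vy=-15.005
  bounce: vy ← 0.84·15.005 = 12.604
Arc 4: start y=0.000, vy=12.604 → t=2.521, apex=7.944, x_land=82.439, impact vy=-12.604
  bounce: vy ← 0.84·12.604 = 10.588
Arc 5: start y=0.000, vy=10.588 → t=2.118, apex=5.605, x_land=96.584, impact vy=-10.588
  bounce: vy ← 0.84·10.588 = 8.894
Arc 6: start y=0.000, vy=8.894 → t=1.779, apex=3.955, x_land=108.466, impact vy=-8.894
  bounce: vy ← 0.84·8.894 = 7.471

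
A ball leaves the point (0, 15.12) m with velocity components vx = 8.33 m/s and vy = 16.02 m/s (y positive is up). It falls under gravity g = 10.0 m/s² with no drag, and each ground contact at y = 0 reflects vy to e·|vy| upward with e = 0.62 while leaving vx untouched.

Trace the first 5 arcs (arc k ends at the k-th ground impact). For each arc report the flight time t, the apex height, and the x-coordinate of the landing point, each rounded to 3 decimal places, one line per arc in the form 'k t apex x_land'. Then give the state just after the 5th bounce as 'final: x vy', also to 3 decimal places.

Arc 1: start y=15.120, vy=16.020 → t=3.966, apex=27.952, x_land=33.040, impact vy=-23.644
  bounce: vy ← 0.62·23.644 = 14.659
Arc 2: start y=0.000, vy=14.659 → t=2.932, apex=10.745, x_land=57.463, impact vy=-14.659
  bounce: vy ← 0.62·14.659 = 9.089
Arc 3: start y=0.000, vy=9.089 → t=1.818, apex=4.130, x_land=72.604, impact vy=-9.089
  bounce: vy ← 0.62·9.089 = 5.635
Arc 4: start y=0.000, vy=5.635 → t=1.127, apex=1.588, x_land=81.992, impact vy=-5.635
  bounce: vy ← 0.62·5.635 = 3.494
Arc 5: start y=0.000, vy=3.494 → t=0.699, apex=0.610, x_land=87.813, impact vy=-3.494
  bounce: vy ← 0.62·3.494 = 2.166

1 3.966 27.952 33.040
2 2.932 10.745 57.463
3 1.818 4.130 72.604
4 1.127 1.588 81.992
5 0.699 0.610 87.813
final: 87.813 2.166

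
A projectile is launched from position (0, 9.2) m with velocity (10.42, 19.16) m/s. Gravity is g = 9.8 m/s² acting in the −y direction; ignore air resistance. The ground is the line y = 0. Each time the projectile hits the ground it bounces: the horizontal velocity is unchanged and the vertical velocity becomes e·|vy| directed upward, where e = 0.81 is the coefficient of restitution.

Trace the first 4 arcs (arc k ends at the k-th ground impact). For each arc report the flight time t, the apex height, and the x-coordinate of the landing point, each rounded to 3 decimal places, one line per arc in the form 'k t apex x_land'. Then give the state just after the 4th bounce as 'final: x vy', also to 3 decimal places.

Arc 1: start y=9.200, vy=19.160 → t=4.343, apex=27.930, x_land=45.250, impact vy=-23.397
  bounce: vy ← 0.81·23.397 = 18.952
Arc 2: start y=0.000, vy=18.952 → t=3.868, apex=18.325, x_land=85.551, impact vy=-18.952
  bounce: vy ← 0.81·18.952 = 15.351
Arc 3: start y=0.000, vy=15.351 → t=3.133, apex=12.023, x_land=118.195, impact vy=-15.351
  bounce: vy ← 0.81·15.351 = 12.434
Arc 4: start y=0.000, vy=12.434 → t=2.538, apex=7.888, x_land=144.637, impact vy=-12.434
  bounce: vy ← 0.81·12.434 = 10.072

1 4.343 27.930 45.250
2 3.868 18.325 85.551
3 3.133 12.023 118.195
4 2.538 7.888 144.637
final: 144.637 10.072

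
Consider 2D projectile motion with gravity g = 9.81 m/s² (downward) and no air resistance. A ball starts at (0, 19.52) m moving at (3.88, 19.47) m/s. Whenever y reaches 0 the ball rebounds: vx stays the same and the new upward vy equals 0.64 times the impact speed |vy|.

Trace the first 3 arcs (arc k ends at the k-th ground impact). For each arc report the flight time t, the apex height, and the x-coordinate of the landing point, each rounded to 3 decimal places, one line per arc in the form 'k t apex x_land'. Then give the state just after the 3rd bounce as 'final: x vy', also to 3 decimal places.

1 4.799 38.841 18.619
2 3.602 15.909 32.595
3 2.305 6.516 41.539
final: 41.539 7.237

Arc 1: start y=19.520, vy=19.470 → t=4.799, apex=38.841, x_land=18.619, impact vy=-27.605
  bounce: vy ← 0.64·27.605 = 17.668
Arc 2: start y=0.000, vy=17.668 → t=3.602, apex=15.909, x_land=32.595, impact vy=-17.668
  bounce: vy ← 0.64·17.668 = 11.307
Arc 3: start y=0.000, vy=11.307 → t=2.305, apex=6.516, x_land=41.539, impact vy=-11.307
  bounce: vy ← 0.64·11.307 = 7.237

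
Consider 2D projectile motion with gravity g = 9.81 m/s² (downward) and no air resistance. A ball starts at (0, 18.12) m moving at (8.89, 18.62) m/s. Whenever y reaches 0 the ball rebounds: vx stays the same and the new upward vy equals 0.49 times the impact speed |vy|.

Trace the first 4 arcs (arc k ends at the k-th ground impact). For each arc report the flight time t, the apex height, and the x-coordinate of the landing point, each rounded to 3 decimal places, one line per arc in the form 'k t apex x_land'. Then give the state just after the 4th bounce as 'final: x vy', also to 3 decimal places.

1 4.599 35.791 40.888
2 2.647 8.593 64.422
3 1.297 2.063 75.954
4 0.636 0.495 81.604
final: 81.604 1.528

Arc 1: start y=18.120, vy=18.620 → t=4.599, apex=35.791, x_land=40.888, impact vy=-26.499
  bounce: vy ← 0.49·26.499 = 12.985
Arc 2: start y=0.000, vy=12.985 → t=2.647, apex=8.593, x_land=64.422, impact vy=-12.985
  bounce: vy ← 0.49·12.985 = 6.363
Arc 3: start y=0.000, vy=6.363 → t=1.297, apex=2.063, x_land=75.954, impact vy=-6.363
  bounce: vy ← 0.49·6.363 = 3.118
Arc 4: start y=0.000, vy=3.118 → t=0.636, apex=0.495, x_land=81.604, impact vy=-3.118
  bounce: vy ← 0.49·3.118 = 1.528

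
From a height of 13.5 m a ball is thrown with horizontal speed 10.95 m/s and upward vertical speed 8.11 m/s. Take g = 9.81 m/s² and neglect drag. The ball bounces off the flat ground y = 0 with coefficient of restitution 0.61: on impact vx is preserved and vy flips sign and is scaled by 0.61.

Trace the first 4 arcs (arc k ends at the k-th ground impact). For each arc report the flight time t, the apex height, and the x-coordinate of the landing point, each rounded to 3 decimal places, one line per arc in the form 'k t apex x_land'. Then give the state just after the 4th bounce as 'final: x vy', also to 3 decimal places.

1 2.680 16.852 29.349
2 2.261 6.271 54.111
3 1.379 2.333 69.216
4 0.841 0.868 78.430
final: 78.430 2.518

Arc 1: start y=13.500, vy=8.110 → t=2.680, apex=16.852, x_land=29.349, impact vy=-18.184
  bounce: vy ← 0.61·18.184 = 11.092
Arc 2: start y=0.000, vy=11.092 → t=2.261, apex=6.271, x_land=54.111, impact vy=-11.092
  bounce: vy ← 0.61·11.092 = 6.766
Arc 3: start y=0.000, vy=6.766 → t=1.379, apex=2.333, x_land=69.216, impact vy=-6.766
  bounce: vy ← 0.61·6.766 = 4.127
Arc 4: start y=0.000, vy=4.127 → t=0.841, apex=0.868, x_land=78.430, impact vy=-4.127
  bounce: vy ← 0.61·4.127 = 2.518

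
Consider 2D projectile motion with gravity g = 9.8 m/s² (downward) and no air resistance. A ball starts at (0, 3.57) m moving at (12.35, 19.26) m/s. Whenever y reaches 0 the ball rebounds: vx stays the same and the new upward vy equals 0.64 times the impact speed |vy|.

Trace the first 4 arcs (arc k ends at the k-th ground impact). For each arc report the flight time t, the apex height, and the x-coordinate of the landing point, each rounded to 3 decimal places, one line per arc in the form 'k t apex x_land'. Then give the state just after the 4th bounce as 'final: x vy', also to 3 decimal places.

Arc 1: start y=3.570, vy=19.260 → t=4.108, apex=22.496, x_land=50.733, impact vy=-20.998
  bounce: vy ← 0.64·20.998 = 13.439
Arc 2: start y=0.000, vy=13.439 → t=2.743, apex=9.214, x_land=84.605, impact vy=-13.439
  bounce: vy ← 0.64·13.439 = 8.601
Arc 3: start y=0.000, vy=8.601 → t=1.755, apex=3.774, x_land=106.282, impact vy=-8.601
  bounce: vy ← 0.64·8.601 = 5.505
Arc 4: start y=0.000, vy=5.505 → t=1.123, apex=1.546, x_land=120.156, impact vy=-5.505
  bounce: vy ← 0.64·5.505 = 3.523

1 4.108 22.496 50.733
2 2.743 9.214 84.605
3 1.755 3.774 106.282
4 1.123 1.546 120.156
final: 120.156 3.523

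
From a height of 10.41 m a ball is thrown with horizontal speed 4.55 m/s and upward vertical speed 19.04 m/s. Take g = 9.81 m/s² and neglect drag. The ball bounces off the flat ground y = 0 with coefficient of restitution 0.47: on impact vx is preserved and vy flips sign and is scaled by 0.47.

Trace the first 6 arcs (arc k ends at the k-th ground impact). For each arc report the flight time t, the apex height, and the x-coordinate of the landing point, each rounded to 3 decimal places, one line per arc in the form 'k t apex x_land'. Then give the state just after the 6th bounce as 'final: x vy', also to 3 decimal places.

Arc 1: start y=10.410, vy=19.040 → t=4.368, apex=28.887, x_land=19.873, impact vy=-23.807
  bounce: vy ← 0.47·23.807 = 11.189
Arc 2: start y=0.000, vy=11.189 → t=2.281, apex=6.381, x_land=30.252, impact vy=-11.189
  bounce: vy ← 0.47·11.189 = 5.259
Arc 3: start y=0.000, vy=5.259 → t=1.072, apex=1.410, x_land=35.131, impact vy=-5.259
  bounce: vy ← 0.47·5.259 = 2.472
Arc 4: start y=0.000, vy=2.472 → t=0.504, apex=0.311, x_land=37.423, impact vy=-2.472
  bounce: vy ← 0.47·2.472 = 1.162
Arc 5: start y=0.000, vy=1.162 → t=0.237, apex=0.069, x_land=38.501, impact vy=-1.162
  bounce: vy ← 0.47·1.162 = 0.546
Arc 6: start y=0.000, vy=0.546 → t=0.111, apex=0.015, x_land=39.008, impact vy=-0.546
  bounce: vy ← 0.47·0.546 = 0.257

1 4.368 28.887 19.873
2 2.281 6.381 30.252
3 1.072 1.410 35.131
4 0.504 0.311 37.423
5 0.237 0.069 38.501
6 0.111 0.015 39.008
final: 39.008 0.257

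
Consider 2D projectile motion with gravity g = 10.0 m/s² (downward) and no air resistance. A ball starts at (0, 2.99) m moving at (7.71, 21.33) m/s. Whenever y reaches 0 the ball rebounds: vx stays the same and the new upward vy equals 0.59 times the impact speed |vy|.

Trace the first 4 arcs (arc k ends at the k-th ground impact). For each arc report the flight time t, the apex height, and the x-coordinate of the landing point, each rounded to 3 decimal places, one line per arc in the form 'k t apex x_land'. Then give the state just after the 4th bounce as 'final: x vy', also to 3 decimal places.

1 4.402 25.738 33.938
2 2.677 8.960 54.580
3 1.580 3.119 66.758
4 0.932 1.086 73.944
final: 73.944 2.749

Arc 1: start y=2.990, vy=21.330 → t=4.402, apex=25.738, x_land=33.938, impact vy=-22.689
  bounce: vy ← 0.59·22.689 = 13.386
Arc 2: start y=0.000, vy=13.386 → t=2.677, apex=8.960, x_land=54.580, impact vy=-13.386
  bounce: vy ← 0.59·13.386 = 7.898
Arc 3: start y=0.000, vy=7.898 → t=1.580, apex=3.119, x_land=66.758, impact vy=-7.898
  bounce: vy ← 0.59·7.898 = 4.660
Arc 4: start y=0.000, vy=4.660 → t=0.932, apex=1.086, x_land=73.944, impact vy=-4.660
  bounce: vy ← 0.59·4.660 = 2.749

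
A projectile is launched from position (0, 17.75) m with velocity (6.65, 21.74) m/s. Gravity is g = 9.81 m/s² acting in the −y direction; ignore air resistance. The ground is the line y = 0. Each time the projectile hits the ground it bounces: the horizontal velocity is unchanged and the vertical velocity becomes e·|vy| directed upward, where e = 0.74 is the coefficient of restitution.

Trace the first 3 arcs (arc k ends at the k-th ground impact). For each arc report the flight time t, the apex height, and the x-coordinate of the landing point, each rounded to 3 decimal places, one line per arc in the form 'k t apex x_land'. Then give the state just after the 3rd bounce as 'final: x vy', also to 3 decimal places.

Arc 1: start y=17.750, vy=21.740 → t=5.137, apex=41.839, x_land=34.159, impact vy=-28.651
  bounce: vy ← 0.74·28.651 = 21.202
Arc 2: start y=0.000, vy=21.202 → t=4.322, apex=22.911, x_land=62.904, impact vy=-21.202
  bounce: vy ← 0.74·21.202 = 15.689
Arc 3: start y=0.000, vy=15.689 → t=3.199, apex=12.546, x_land=84.175, impact vy=-15.689
  bounce: vy ← 0.74·15.689 = 11.610

1 5.137 41.839 34.159
2 4.322 22.911 62.904
3 3.199 12.546 84.175
final: 84.175 11.610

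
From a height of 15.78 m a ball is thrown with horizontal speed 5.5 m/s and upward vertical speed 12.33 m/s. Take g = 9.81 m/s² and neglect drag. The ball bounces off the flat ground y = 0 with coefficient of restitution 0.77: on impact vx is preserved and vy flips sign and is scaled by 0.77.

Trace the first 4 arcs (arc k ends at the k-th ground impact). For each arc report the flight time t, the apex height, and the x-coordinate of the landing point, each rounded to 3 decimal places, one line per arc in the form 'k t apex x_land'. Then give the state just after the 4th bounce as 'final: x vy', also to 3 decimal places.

Arc 1: start y=15.780, vy=12.330 → t=3.447, apex=23.529, x_land=18.959, impact vy=-21.486
  bounce: vy ← 0.77·21.486 = 16.544
Arc 2: start y=0.000, vy=16.544 → t=3.373, apex=13.950, x_land=37.510, impact vy=-16.544
  bounce: vy ← 0.77·16.544 = 12.739
Arc 3: start y=0.000, vy=12.739 → t=2.597, apex=8.271, x_land=51.794, impact vy=-12.739
  bounce: vy ← 0.77·12.739 = 9.809
Arc 4: start y=0.000, vy=9.809 → t=2.000, apex=4.904, x_land=62.792, impact vy=-9.809
  bounce: vy ← 0.77·9.809 = 7.553

1 3.447 23.529 18.959
2 3.373 13.950 37.510
3 2.597 8.271 51.794
4 2.000 4.904 62.792
final: 62.792 7.553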